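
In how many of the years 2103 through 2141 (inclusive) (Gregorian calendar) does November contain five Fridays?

11

November has 30 days; it has five Fridays when Friday falls among the first (month-length − 28) days — i.e. when November 1 is one of Friday/Thursday.
November 1 by year: 2103:Thu✓ 2104:Sat 2105:Sun 2106:Mon 2107:Tue 2108:Thu✓ 2109:Fri✓ 2110:Sat 2111:Sun 2112:Tue 2113:Wed 2114:Thu✓ 2115:Fri✓ 2116:Sun 2117:Mon …(9 more)… 2127:Sat 2128:Mon 2129:Tue 2130:Wed 2131:Thu✓ 2132:Sat 2133:Sun 2134:Mon 2135:Tue 2136:Thu✓ 2137:Fri✓ 2138:Sat 2139:Sun 2140:Tue 2141:Wed
Years with five Fridays: 2103, 2108, 2109, 2114, 2115, 2120, 2125, 2126, 2131, 2136, 2137 → 11.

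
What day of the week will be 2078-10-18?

January 1, 2078 is a Saturday.
October 18 is day 291 of the year, i.e. 290 days after Jan 1.
290 mod 7 = 3, so advance 3 weekdays from Saturday: Tuesday.

Tuesday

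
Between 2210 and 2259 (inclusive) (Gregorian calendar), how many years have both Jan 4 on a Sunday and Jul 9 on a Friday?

Check each year's weekday for Jan 4 and Jul 9:
  2210: Thu/Mon  2211: Fri/Tue  2212: Sat/Thu  2213: Mon/Fri  2214: Tue/Sat  2215: Wed/Sun  2216: Thu/Tue  2217: Sat/Wed  2218: Sun/Thu  2219: Mon/Fri  2220: Tue/Sun  2221: Thu/Mon  2222: Fri/Tue  2223: Sat/Wed  …(22 more)…  2246: Sun/Thu  2247: Mon/Fri  2248: Tue/Sun  2249: Thu/Mon  2250: Fri/Tue  2251: Sat/Wed  2252: Sun/Fri ✓  2253: Tue/Sat  2254: Wed/Sun  2255: Thu/Mon  2256: Fri/Wed  2257: Sun/Thu  2258: Mon/Fri  2259: Tue/Sat
Both conditions hold in: 2224, 2252 — 2.

2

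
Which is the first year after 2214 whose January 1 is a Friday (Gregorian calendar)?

Jan 1 advances by 2 weekdays after a leap year and by 1 after a common year.
2214: Jan 1 is Saturday.
2215: Sunday
2216: Monday (leap)
2217: Wednesday
2218: Thursday
2219: Friday
2219 begins on a Friday

2219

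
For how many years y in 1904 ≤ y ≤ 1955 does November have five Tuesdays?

16

November has 30 days; it has five Tuesdays when Tuesday falls among the first (month-length − 28) days — i.e. when November 1 is one of Tuesday/Monday.
November 1 by year: 1904:Tue✓ 1905:Wed 1906:Thu 1907:Fri 1908:Sun 1909:Mon✓ 1910:Tue✓ 1911:Wed 1912:Fri 1913:Sat 1914:Sun 1915:Mon✓ 1916:Wed 1917:Thu 1918:Fri …(22 more)… 1941:Sat 1942:Sun 1943:Mon✓ 1944:Wed 1945:Thu 1946:Fri 1947:Sat 1948:Mon✓ 1949:Tue✓ 1950:Wed 1951:Thu 1952:Sat 1953:Sun 1954:Mon✓ 1955:Tue✓
Years with five Tuesdays: 1904, 1909, 1910, 1915, 1920, 1921, 1926, 1927, 1932, 1937, 1938, 1943, 1948, 1949, 1954, 1955 → 16.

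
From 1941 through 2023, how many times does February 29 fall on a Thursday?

Leap years in 1941–2023: 20 of them.
Feb 29 weekday advances by 5 (mod 7) from one leap year to the next four years later (or differs when a century non-leap intervenes).
Leap-day weekdays: 1944:Tue 1948:Sun 1952:Fri 1956:Wed 1960:Mon 1964:Sat 1968:Thu✓ 1972:Tue 1976:Sun 1980:Fri 1984:Wed 1988:Mon 1992:Sat 1996:Thu✓ 2000:Tue 2004:Sun 2008:Fri 2012:Wed 2016:Mon 2020:Sat
Thursday: 1968, 1996 → 2.

2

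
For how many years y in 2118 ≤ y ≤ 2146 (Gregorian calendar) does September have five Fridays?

September has 30 days; it has five Fridays when Friday falls among the first (month-length − 28) days — i.e. when September 1 is one of Friday/Thursday.
September 1 by year: 2118:Thu✓ 2119:Fri✓ 2120:Sun 2121:Mon 2122:Tue 2123:Wed 2124:Fri✓ 2125:Sat 2126:Sun 2127:Mon 2128:Wed 2129:Thu✓ 2130:Fri✓ 2131:Sat 2132:Mon 2133:Tue 2134:Wed 2135:Thu✓ 2136:Sat 2137:Sun 2138:Mon 2139:Tue 2140:Thu✓ 2141:Fri✓ 2142:Sat 2143:Sun 2144:Tue 2145:Wed 2146:Thu✓
Years with five Fridays: 2118, 2119, 2124, 2129, 2130, 2135, 2140, 2141, 2146 → 9.

9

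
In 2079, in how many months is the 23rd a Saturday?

2

Check the 23rd of each month of 2079: Jan 23: Mon, Feb 23: Thu, Mar 23: Thu, Apr 23: Sun, May 23: Tue, Jun 23: Fri, Jul 23: Sun, Aug 23: Wed, Sep 23: Sat, Oct 23: Mon, Nov 23: Thu, Dec 23: Sat.
Saturday occurs in September, December — 2 months.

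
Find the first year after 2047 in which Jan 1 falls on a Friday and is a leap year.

Jan 1 advances by 2 weekdays after a leap year and by 1 after a common year.
2047: Jan 1 is Tuesday.
2048: Wednesday (leap)
2049: Friday
2050: Saturday
2051: Sunday
2052: Monday (leap)
2053: Wednesday
2054: Thursday
2055: Friday
2056: Saturday (leap)
2057: Monday
2058: Tuesday
2059: Wednesday
2060: Thursday (leap)
2061: Saturday
2062: Sunday
2063: Monday
2064: Tuesday (leap)
2065: Thursday
2066: Friday
2067: Saturday
2068: Sunday (leap)
2069: Tuesday
2070: Wednesday
2071: Thursday
2072: Friday (leap)
2072 begins on a Friday and is a leap year.

2072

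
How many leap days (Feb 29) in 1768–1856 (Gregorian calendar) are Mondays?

Leap years in 1768–1856: 22 of them.
Feb 29 weekday advances by 5 (mod 7) from one leap year to the next four years later (or differs when a century non-leap intervenes).
Leap-day weekdays: 1768:Mon✓ 1772:Sat 1776:Thu 1780:Tue 1784:Sun 1788:Fri 1792:Wed 1796:Mon✓ 1804:Wed 1808:Mon✓ 1812:Sat 1816:Thu 1820:Tue 1824:Sun 1828:Fri 1832:Wed 1836:Mon✓ 1840:Sat 1844:Thu 1848:Tue 1852:Sun 1856:Fri
Monday: 1768, 1796, 1808, 1836 → 4.

4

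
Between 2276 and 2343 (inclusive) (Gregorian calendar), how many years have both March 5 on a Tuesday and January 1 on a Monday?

2

Check each year's weekday for March 5 and January 1:
  2276: Sun/Sat  2277: Mon/Mon  2278: Tue/Tue  2279: Wed/Wed  2280: Fri/Thu  2281: Sat/Sat  2282: Sun/Sun  2283: Mon/Mon  2284: Wed/Tue  2285: Thu/Thu  2286: Fri/Fri  2287: Sat/Sat  2288: Mon/Sun  2289: Tue/Tue  …(40 more)…  2330: Wed/Wed  2331: Thu/Thu  2332: Sat/Fri  2333: Sun/Sun  2334: Mon/Mon  2335: Tue/Tue  2336: Thu/Wed  2337: Fri/Fri  2338: Sat/Sat  2339: Sun/Sun  2340: Tue/Mon ✓  2341: Wed/Wed  2342: Thu/Thu  2343: Fri/Fri
Both conditions hold in: 2312, 2340 — 2.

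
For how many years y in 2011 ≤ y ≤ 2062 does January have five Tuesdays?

January has 31 days; it has five Tuesdays when Tuesday falls among the first (month-length − 28) days — i.e. when January 1 is one of Tuesday/Monday/Sunday.
January 1 by year: 2011:Sat 2012:Sun✓ 2013:Tue✓ 2014:Wed 2015:Thu 2016:Fri 2017:Sun✓ 2018:Mon✓ 2019:Tue✓ 2020:Wed 2021:Fri 2022:Sat 2023:Sun✓ 2024:Mon✓ 2025:Wed …(22 more)… 2048:Wed 2049:Fri 2050:Sat 2051:Sun✓ 2052:Mon✓ 2053:Wed 2054:Thu 2055:Fri 2056:Sat 2057:Mon✓ 2058:Tue✓ 2059:Wed 2060:Thu 2061:Sat 2062:Sun✓
Years with five Tuesdays: 2012, 2013, 2017, 2018, 2019, 2023, 2024, 2029, 2030, 2034, 2035, 2036, 2040, 2041, 2045, 2046, 2047, 2051, 2052, 2057, 2058, 2062 → 22.

22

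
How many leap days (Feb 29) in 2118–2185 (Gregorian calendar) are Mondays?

2

Leap years in 2118–2185: 17 of them.
Feb 29 weekday advances by 5 (mod 7) from one leap year to the next four years later (or differs when a century non-leap intervenes).
Leap-day weekdays: 2120:Thu 2124:Tue 2128:Sun 2132:Fri 2136:Wed 2140:Mon✓ 2144:Sat 2148:Thu 2152:Tue 2156:Sun 2160:Fri 2164:Wed 2168:Mon✓ 2172:Sat 2176:Thu 2180:Tue 2184:Sun
Monday: 2140, 2168 → 2.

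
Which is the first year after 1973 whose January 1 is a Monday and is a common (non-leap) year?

Jan 1 advances by 2 weekdays after a leap year and by 1 after a common year.
1973: Jan 1 is Monday.
1974: Tuesday
1975: Wednesday
1976: Thursday (leap)
1977: Saturday
1978: Sunday
1979: Monday
1979 begins on a Monday and is a common year.

1979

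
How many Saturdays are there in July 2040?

July 2040 has 31 days and begins on Sunday.
The first Saturday is July 7.
Saturdays fall on 7, 14, 21, 28 — that's 4.

4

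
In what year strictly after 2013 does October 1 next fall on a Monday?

From one year to the next, a fixed date's weekday advances by 1, or by 2 when a Feb 29 lies between the two dates.
2013: October 1 is Tuesday.
2014: Wednesday (+1)
2015: Thursday (+1)
2016: Saturday (+2)
2017: Sunday (+1)
2018: Monday (+1)
October 1 falls on a Monday in 2018.

2018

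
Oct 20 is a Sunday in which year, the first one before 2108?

From one year to the next, a fixed date's weekday advances by 1, or by 2 when a Feb 29 lies between the two dates.
2108: October 20 is Saturday.
2107: Thursday (−2)
2106: Wednesday (−1)
2105: Tuesday (−1)
2104: Monday (−1)
2103: Saturday (−2)
2102: Friday (−1)
2101: Thursday (−1)
2100: Wednesday (−1)
2099: Tuesday (−1)
2098: Monday (−1)
2097: Sunday (−1)
Oct 20 falls on a Sunday in 2097.

2097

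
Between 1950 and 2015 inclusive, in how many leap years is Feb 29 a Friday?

3

Leap years in 1950–2015: 16 of them.
Feb 29 weekday advances by 5 (mod 7) from one leap year to the next four years later (or differs when a century non-leap intervenes).
Leap-day weekdays: 1952:Fri✓ 1956:Wed 1960:Mon 1964:Sat 1968:Thu 1972:Tue 1976:Sun 1980:Fri✓ 1984:Wed 1988:Mon 1992:Sat 1996:Thu 2000:Tue 2004:Sun 2008:Fri✓ 2012:Wed
Friday: 1952, 1980, 2008 → 3.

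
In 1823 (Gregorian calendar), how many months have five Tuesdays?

4

A month of length L has five Tuesdays iff its first Tuesday is on day ≤ L−28 (so day 1–3 in a 31-day month, 1–2 in a 30-day month, day 1 in a leap February).
Checking each month of 1823: Jan starts Wed (31d); Feb starts Sat (28d); Mar starts Sat (31d); Apr starts Tue (30d) ✓; May starts Thu (31d); Jun starts Sun (30d); Jul starts Tue (31d) ✓; Aug starts Fri (31d); Sep starts Mon (30d) ✓; Oct starts Wed (31d); Nov starts Sat (30d); Dec starts Mon (31d) ✓.
Five-Tuesday months: April, July, September, December → 4.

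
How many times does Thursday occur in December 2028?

December 2028 has 31 days and begins on Friday.
The first Thursday is December 7.
Thursdays fall on 7, 14, 21, 28 — that's 4.

4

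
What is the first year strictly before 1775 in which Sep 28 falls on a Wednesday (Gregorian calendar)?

1774

From one year to the next, a fixed date's weekday advances by 1, or by 2 when a Feb 29 lies between the two dates.
1775: September 28 is Thursday.
1774: Wednesday (−1)
Sep 28 falls on a Wednesday in 1774.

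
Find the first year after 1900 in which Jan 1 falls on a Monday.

1906

Jan 1 advances by 2 weekdays after a leap year and by 1 after a common year.
1900: Jan 1 is Monday.
1901: Tuesday
1902: Wednesday
1903: Thursday
1904: Friday (leap)
1905: Sunday
1906: Monday
1906 begins on a Monday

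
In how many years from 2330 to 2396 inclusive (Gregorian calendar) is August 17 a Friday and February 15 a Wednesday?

Check each year's weekday for August 17 and February 15:
  2330: Sun/Sat  2331: Mon/Sun  2332: Wed/Mon  2333: Thu/Wed  2334: Fri/Thu  2335: Sat/Fri  2336: Mon/Sat  2337: Tue/Mon  2338: Wed/Tue  2339: Thu/Wed  2340: Sat/Thu  2341: Sun/Sat  2342: Mon/Sun  2343: Tue/Mon  …(39 more)…  2383: Wed/Tue  2384: Fri/Wed ✓  2385: Sat/Fri  2386: Sun/Sat  2387: Mon/Sun  2388: Wed/Mon  2389: Thu/Wed  2390: Fri/Thu  2391: Sat/Fri  2392: Mon/Sat  2393: Tue/Mon  2394: Wed/Tue  2395: Thu/Wed  2396: Sat/Thu
Both conditions hold in: 2356, 2384 — 2.

2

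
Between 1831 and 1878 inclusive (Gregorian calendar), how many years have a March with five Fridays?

22

March has 31 days; it has five Fridays when Friday falls among the first (month-length − 28) days — i.e. when March 1 is one of Friday/Thursday/Wednesday.
March 1 by year: 1831:Tue 1832:Thu✓ 1833:Fri✓ 1834:Sat 1835:Sun 1836:Tue 1837:Wed✓ 1838:Thu✓ 1839:Fri✓ 1840:Sun 1841:Mon 1842:Tue 1843:Wed✓ 1844:Fri✓ 1845:Sat …(18 more)… 1864:Tue 1865:Wed✓ 1866:Thu✓ 1867:Fri✓ 1868:Sun 1869:Mon 1870:Tue 1871:Wed✓ 1872:Fri✓ 1873:Sat 1874:Sun 1875:Mon 1876:Wed✓ 1877:Thu✓ 1878:Fri✓
Years with five Fridays: 1832, 1833, 1837, 1838, 1839, 1843, 1844, 1848, 1849, 1850, 1854, 1855, 1860, 1861, 1865, 1866, 1867, 1871, 1872, 1876, 1877, 1878 → 22.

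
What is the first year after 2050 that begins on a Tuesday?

2058

Jan 1 advances by 2 weekdays after a leap year and by 1 after a common year.
2050: Jan 1 is Saturday.
2051: Sunday
2052: Monday (leap)
2053: Wednesday
2054: Thursday
2055: Friday
2056: Saturday (leap)
2057: Monday
2058: Tuesday
2058 begins on a Tuesday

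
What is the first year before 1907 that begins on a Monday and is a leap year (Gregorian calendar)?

1872

Jan 1 advances by 2 weekdays after a leap year and by 1 after a common year.
1907: Jan 1 is Tuesday.
1906: Monday
1905: Sunday
1904: Friday (leap)
1903: Thursday
1902: Wednesday
1901: Tuesday
1900: Monday
1899: Sunday
1898: Saturday
1897: Friday
1896: Wednesday (leap)
1895: Tuesday
1894: Monday
1893: Sunday
1892: Friday (leap)
1891: Thursday
1890: Wednesday
1889: Tuesday
1888: Sunday (leap)
1887: Saturday
1886: Friday
1885: Thursday
1884: Tuesday (leap)
1883: Monday
1882: Sunday
1881: Saturday
1880: Thursday (leap)
1879: Wednesday
1878: Tuesday
1877: Monday
1876: Saturday (leap)
1875: Friday
1874: Thursday
1873: Wednesday
1872: Monday (leap)
1872 begins on a Monday and is a leap year.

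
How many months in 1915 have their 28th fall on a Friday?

1

Check the 28th of each month of 1915: Jan 28: Thu, Feb 28: Sun, Mar 28: Sun, Apr 28: Wed, May 28: Fri, Jun 28: Mon, Jul 28: Wed, Aug 28: Sat, Sep 28: Tue, Oct 28: Thu, Nov 28: Sun, Dec 28: Tue.
Friday occurs in May — 1 month.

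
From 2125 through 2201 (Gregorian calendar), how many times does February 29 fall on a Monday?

Leap years in 2125–2201: 18 of them.
Feb 29 weekday advances by 5 (mod 7) from one leap year to the next four years later (or differs when a century non-leap intervenes).
Leap-day weekdays: 2128:Sun 2132:Fri 2136:Wed 2140:Mon✓ 2144:Sat 2148:Thu 2152:Tue 2156:Sun 2160:Fri 2164:Wed 2168:Mon✓ 2172:Sat 2176:Thu 2180:Tue 2184:Sun 2188:Fri 2192:Wed 2196:Mon✓
Monday: 2140, 2168, 2196 → 3.

3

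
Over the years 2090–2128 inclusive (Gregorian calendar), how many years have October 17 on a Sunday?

Track October 17's weekday year by year (advancing +1, or +2 across a Feb 29):
  2090: Tue  2091: Wed (+1)  2092: Fri (+2)  2093: Sat (+1)  2094: Sun (+1) ✓
  2095: Mon (+1)  2096: Wed (+2)  2097: Thu (+1)  2098: Fri (+1)  2099: Sat (+1)
  2100: Sun (+1) ✓  2101: Mon (+1)  2102: Tue (+1)  2103: Wed (+1)  … (11 more years) …
  2115: Thu (+1)  2116: Sat (+2)  2117: Sun (+1) ✓  2118: Mon (+1)  2119: Tue (+1)
  2120: Thu (+2)  2121: Fri (+1)  2122: Sat (+1)  2123: Sun (+1) ✓  2124: Tue (+2)
  2125: Wed (+1)  2126: Thu (+1)  2127: Fri (+1)  2128: Sun (+2) ✓
Sunday years: 2094, 2100, 2106, 2117, 2123, 2128 — 6 in total.

6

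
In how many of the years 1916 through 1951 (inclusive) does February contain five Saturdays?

February has 28 days (29 in leap years); it has five Saturdays when Saturday falls among the first (month-length − 28) days — i.e. when February 1 is Saturday in a leap year (never in a common year).
February 1 by year: 1916:Tue 1917:Thu 1918:Fri 1919:Sat 1920:Sun 1921:Tue 1922:Wed 1923:Thu 1924:Fri 1925:Sun 1926:Mon 1927:Tue 1928:Wed 1929:Fri 1930:Sat …(6 more)… 1937:Mon 1938:Tue 1939:Wed 1940:Thu 1941:Sat 1942:Sun 1943:Mon 1944:Tue 1945:Thu 1946:Fri 1947:Sat 1948:Sun 1949:Tue 1950:Wed 1951:Thu
Years with five Saturdays: 1936 → 1.

1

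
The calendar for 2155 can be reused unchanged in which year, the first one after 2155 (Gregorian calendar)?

Two years share a calendar iff Jan 1 falls on the same weekday and both are leap or both are common. 2155: Jan 1 is Wednesday, common year.
2156: Jan 1 Thursday, leap
2157: Jan 1 Saturday, common
2158: Jan 1 Sunday, common
2159: Jan 1 Monday, common
2160: Jan 1 Tuesday, leap
2161: Jan 1 Thursday, common
2162: Jan 1 Friday, common
2163: Jan 1 Saturday, common
2164: Jan 1 Sunday, leap
2165: Jan 1 Tuesday, common
2166: Jan 1 Wednesday, common
2166 matches on both conditions.

2166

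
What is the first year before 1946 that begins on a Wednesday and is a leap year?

Jan 1 advances by 2 weekdays after a leap year and by 1 after a common year.
1946: Jan 1 is Tuesday.
1945: Monday
1944: Saturday (leap)
1943: Friday
1942: Thursday
1941: Wednesday
1940: Monday (leap)
1939: Sunday
1938: Saturday
1937: Friday
1936: Wednesday (leap)
1936 begins on a Wednesday and is a leap year.

1936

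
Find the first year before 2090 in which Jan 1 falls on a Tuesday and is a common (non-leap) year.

Jan 1 advances by 2 weekdays after a leap year and by 1 after a common year.
2090: Jan 1 is Sunday.
2089: Saturday
2088: Thursday (leap)
2087: Wednesday
2086: Tuesday
2086 begins on a Tuesday and is a common year.

2086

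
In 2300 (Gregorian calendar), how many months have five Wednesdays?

A month of length L has five Wednesdays iff its first Wednesday is on day ≤ L−28 (so day 1–3 in a 31-day month, 1–2 in a 30-day month, day 1 in a leap February).
Checking each month of 2300: Jan starts Mon (31d) ✓; Feb starts Thu (28d); Mar starts Thu (31d); Apr starts Sun (30d); May starts Tue (31d) ✓; Jun starts Fri (30d); Jul starts Sun (31d); Aug starts Wed (31d) ✓; Sep starts Sat (30d); Oct starts Mon (31d) ✓; Nov starts Thu (30d); Dec starts Sat (31d).
Five-Wednesday months: January, May, August, October → 4.

4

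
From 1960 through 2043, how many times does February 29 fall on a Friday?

Leap years in 1960–2043: 21 of them.
Feb 29 weekday advances by 5 (mod 7) from one leap year to the next four years later (or differs when a century non-leap intervenes).
Leap-day weekdays: 1960:Mon 1964:Sat 1968:Thu 1972:Tue 1976:Sun 1980:Fri✓ 1984:Wed 1988:Mon 1992:Sat 1996:Thu 2000:Tue 2004:Sun 2008:Fri✓ 2012:Wed 2016:Mon 2020:Sat 2024:Thu 2028:Tue 2032:Sun 2036:Fri✓ 2040:Wed
Friday: 1980, 2008, 2036 → 3.

3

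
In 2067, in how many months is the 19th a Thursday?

1

Check the 19th of each month of 2067: Jan 19: Wed, Feb 19: Sat, Mar 19: Sat, Apr 19: Tue, May 19: Thu, Jun 19: Sun, Jul 19: Tue, Aug 19: Fri, Sep 19: Mon, Oct 19: Wed, Nov 19: Sat, Dec 19: Mon.
Thursday occurs in May — 1 month.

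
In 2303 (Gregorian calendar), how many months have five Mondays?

A month of length L has five Mondays iff its first Monday is on day ≤ L−28 (so day 1–3 in a 31-day month, 1–2 in a 30-day month, day 1 in a leap February).
Checking each month of 2303: Jan starts Thu (31d); Feb starts Sun (28d); Mar starts Sun (31d) ✓; Apr starts Wed (30d); May starts Fri (31d); Jun starts Mon (30d) ✓; Jul starts Wed (31d); Aug starts Sat (31d) ✓; Sep starts Tue (30d); Oct starts Thu (31d); Nov starts Sun (30d) ✓; Dec starts Tue (31d).
Five-Monday months: March, June, August, November → 4.

4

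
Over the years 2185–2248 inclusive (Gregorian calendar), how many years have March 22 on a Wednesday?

Track March 22's weekday year by year (advancing +1, or +2 across a Feb 29):
  2185: Tue  2186: Wed (+1) ✓  2187: Thu (+1)  2188: Sat (+2)  2189: Sun (+1)
  2190: Mon (+1)  2191: Tue (+1)  2192: Thu (+2)  2193: Fri (+1)  2194: Sat (+1)
  2195: Sun (+1)  2196: Tue (+2)  2197: Wed (+1) ✓  2198: Thu (+1)  … (36 more years) …
  2235: Sun (+1)  2236: Tue (+2)  2237: Wed (+1) ✓  2238: Thu (+1)  2239: Fri (+1)
  2240: Sun (+2)  2241: Mon (+1)  2242: Tue (+1)  2243: Wed (+1) ✓  2244: Fri (+2)
  2245: Sat (+1)  2246: Sun (+1)  2247: Mon (+1)  2248: Wed (+2) ✓
Wednesday years: 2186, 2197, 2209, 2215, 2220, 2226, 2237, 2243, 2248 — 9 in total.

9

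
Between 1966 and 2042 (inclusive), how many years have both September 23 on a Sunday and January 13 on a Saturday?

Check each year's weekday for September 23 and January 13:
  1966: Fri/Thu  1967: Sat/Fri  1968: Mon/Sat  1969: Tue/Mon  1970: Wed/Tue  1971: Thu/Wed  1972: Sat/Thu  1973: Sun/Sat ✓  1974: Mon/Sun  1975: Tue/Mon  1976: Thu/Tue  1977: Fri/Thu  1978: Sat/Fri  1979: Sun/Sat ✓  …(49 more)…  2029: Sun/Sat ✓  2030: Mon/Sun  2031: Tue/Mon  2032: Thu/Tue  2033: Fri/Thu  2034: Sat/Fri  2035: Sun/Sat ✓  2036: Tue/Sun  2037: Wed/Tue  2038: Thu/Wed  2039: Fri/Thu  2040: Sun/Fri  2041: Mon/Sun  2042: Tue/Mon
Both conditions hold in: 1973, 1979, 1990, 2001, 2007, 2018, 2029, 2035 — 8.

8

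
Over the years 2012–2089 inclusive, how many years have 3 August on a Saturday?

12

Track 3 August's weekday year by year (advancing +1, or +2 across a Feb 29):
  2012: Fri  2013: Sat (+1) ✓  2014: Sun (+1)  2015: Mon (+1)  2016: Wed (+2)
  2017: Thu (+1)  2018: Fri (+1)  2019: Sat (+1) ✓  2020: Mon (+2)  2021: Tue (+1)
  2022: Wed (+1)  2023: Thu (+1)  2024: Sat (+2) ✓  2025: Sun (+1)  … (50 more years) …
  2076: Mon (+2)  2077: Tue (+1)  2078: Wed (+1)  2079: Thu (+1)  2080: Sat (+2) ✓
  2081: Sun (+1)  2082: Mon (+1)  2083: Tue (+1)  2084: Thu (+2)  2085: Fri (+1)
  2086: Sat (+1) ✓  2087: Sun (+1)  2088: Tue (+2)  2089: Wed (+1)
Saturday years: 2013, 2019, 2024, 2030, 2041, 2047, 2052, 2058, 2069, 2075, 2080, 2086 — 12 in total.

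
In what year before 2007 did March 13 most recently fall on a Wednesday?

From one year to the next, a fixed date's weekday advances by 1, or by 2 when a Feb 29 lies between the two dates.
2007: March 13 is Tuesday.
2006: Monday (−1)
2005: Sunday (−1)
2004: Saturday (−1)
2003: Thursday (−2)
2002: Wednesday (−1)
March 13 falls on a Wednesday in 2002.

2002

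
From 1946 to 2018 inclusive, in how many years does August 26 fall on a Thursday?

10

Track August 26's weekday year by year (advancing +1, or +2 across a Feb 29):
  1946: Mon  1947: Tue (+1)  1948: Thu (+2) ✓  1949: Fri (+1)  1950: Sat (+1)
  1951: Sun (+1)  1952: Tue (+2)  1953: Wed (+1)  1954: Thu (+1) ✓  1955: Fri (+1)
  1956: Sun (+2)  1957: Mon (+1)  1958: Tue (+1)  1959: Wed (+1)  … (45 more years) …
  2005: Fri (+1)  2006: Sat (+1)  2007: Sun (+1)  2008: Tue (+2)  2009: Wed (+1)
  2010: Thu (+1) ✓  2011: Fri (+1)  2012: Sun (+2)  2013: Mon (+1)  2014: Tue (+1)
  2015: Wed (+1)  2016: Fri (+2)  2017: Sat (+1)  2018: Sun (+1)
Thursday years: 1948, 1954, 1965, 1971, 1976, 1982, 1993, 1999, 2004, 2010 — 10 in total.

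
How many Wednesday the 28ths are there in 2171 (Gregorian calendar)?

1

Check the 28th of each month of 2171: Jan 28: Mon, Feb 28: Thu, Mar 28: Thu, Apr 28: Sun, May 28: Tue, Jun 28: Fri, Jul 28: Sun, Aug 28: Wed, Sep 28: Sat, Oct 28: Mon, Nov 28: Thu, Dec 28: Sat.
Wednesday occurs in August — 1 month.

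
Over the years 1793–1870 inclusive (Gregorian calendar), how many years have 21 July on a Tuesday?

Track 21 July's weekday year by year (advancing +1, or +2 across a Feb 29):
  1793: Sun  1794: Mon (+1)  1795: Tue (+1) ✓  1796: Thu (+2)  1797: Fri (+1)
  1798: Sat (+1)  1799: Sun (+1)  1800: Mon (+1)  1801: Tue (+1) ✓  1802: Wed (+1)
  1803: Thu (+1)  1804: Sat (+2)  1805: Sun (+1)  1806: Mon (+1)  … (50 more years) …
  1857: Tue (+1) ✓  1858: Wed (+1)  1859: Thu (+1)  1860: Sat (+2)  1861: Sun (+1)
  1862: Mon (+1)  1863: Tue (+1) ✓  1864: Thu (+2)  1865: Fri (+1)  1866: Sat (+1)
  1867: Sun (+1)  1868: Tue (+2) ✓  1869: Wed (+1)  1870: Thu (+1)
Tuesday years: 1795, 1801, 1807, 1812, 1818, 1829, 1835, 1840, 1846, 1857, 1863, 1868 — 12 in total.

12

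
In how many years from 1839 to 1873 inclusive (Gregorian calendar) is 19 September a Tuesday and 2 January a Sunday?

Check each year's weekday for 19 September and 2 January:
  1839: Thu/Wed  1840: Sat/Thu  1841: Sun/Sat  1842: Mon/Sun  1843: Tue/Mon  1844: Thu/Tue  1845: Fri/Thu  1846: Sat/Fri  1847: Sun/Sat  1848: Tue/Sun ✓  1849: Wed/Tue  1850: Thu/Wed  1851: Fri/Thu  1852: Sun/Fri  …(7 more)…  1860: Wed/Mon  1861: Thu/Wed  1862: Fri/Thu  1863: Sat/Fri  1864: Mon/Sat  1865: Tue/Mon  1866: Wed/Tue  1867: Thu/Wed  1868: Sat/Thu  1869: Sun/Sat  1870: Mon/Sun  1871: Tue/Mon  1872: Thu/Tue  1873: Fri/Thu
Both conditions hold in: 1848 — 1.

1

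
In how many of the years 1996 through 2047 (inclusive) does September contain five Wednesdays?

14

September has 30 days; it has five Wednesdays when Wednesday falls among the first (month-length − 28) days — i.e. when September 1 is one of Wednesday/Tuesday.
September 1 by year: 1996:Sun 1997:Mon 1998:Tue✓ 1999:Wed✓ 2000:Fri 2001:Sat 2002:Sun 2003:Mon 2004:Wed✓ 2005:Thu 2006:Fri 2007:Sat 2008:Mon 2009:Tue✓ 2010:Wed✓ …(22 more)… 2033:Thu 2034:Fri 2035:Sat 2036:Mon 2037:Tue✓ 2038:Wed✓ 2039:Thu 2040:Sat 2041:Sun 2042:Mon 2043:Tue✓ 2044:Thu 2045:Fri 2046:Sat 2047:Sun
Years with five Wednesdays: 1998, 1999, 2004, 2009, 2010, 2015, 2020, 2021, 2026, 2027, 2032, 2037, 2038, 2043 → 14.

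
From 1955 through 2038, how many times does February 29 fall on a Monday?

Leap years in 1955–2038: 21 of them.
Feb 29 weekday advances by 5 (mod 7) from one leap year to the next four years later (or differs when a century non-leap intervenes).
Leap-day weekdays: 1956:Wed 1960:Mon✓ 1964:Sat 1968:Thu 1972:Tue 1976:Sun 1980:Fri 1984:Wed 1988:Mon✓ 1992:Sat 1996:Thu 2000:Tue 2004:Sun 2008:Fri 2012:Wed 2016:Mon✓ 2020:Sat 2024:Thu 2028:Tue 2032:Sun 2036:Fri
Monday: 1960, 1988, 2016 → 3.

3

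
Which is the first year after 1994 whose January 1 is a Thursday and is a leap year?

Jan 1 advances by 2 weekdays after a leap year and by 1 after a common year.
1994: Jan 1 is Saturday.
1995: Sunday
1996: Monday (leap)
1997: Wednesday
1998: Thursday
1999: Friday
2000: Saturday (leap)
2001: Monday
2002: Tuesday
2003: Wednesday
2004: Thursday (leap)
2004 begins on a Thursday and is a leap year.

2004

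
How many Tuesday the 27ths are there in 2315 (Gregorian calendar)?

Check the 27th of each month of 2315: Jan 27: Wed, Feb 27: Sat, Mar 27: Sat, Apr 27: Tue, May 27: Thu, Jun 27: Sun, Jul 27: Tue, Aug 27: Fri, Sep 27: Mon, Oct 27: Wed, Nov 27: Sat, Dec 27: Mon.
Tuesday occurs in April, July — 2 months.

2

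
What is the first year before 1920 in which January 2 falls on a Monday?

1911

From one year to the next, a fixed date's weekday advances by 1, or by 2 when a Feb 29 lies between the two dates.
1920: January 2 is Friday.
1919: Thursday (−1)
1918: Wednesday (−1)
1917: Tuesday (−1)
1916: Sunday (−2)
1915: Saturday (−1)
1914: Friday (−1)
1913: Thursday (−1)
1912: Tuesday (−2)
1911: Monday (−1)
January 2 falls on a Monday in 1911.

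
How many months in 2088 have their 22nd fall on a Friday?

1

Check the 22nd of each month of 2088: Jan 22: Thu, Feb 22: Sun, Mar 22: Mon, Apr 22: Thu, May 22: Sat, Jun 22: Tue, Jul 22: Thu, Aug 22: Sun, Sep 22: Wed, Oct 22: Fri, Nov 22: Mon, Dec 22: Wed.
Friday occurs in October — 1 month.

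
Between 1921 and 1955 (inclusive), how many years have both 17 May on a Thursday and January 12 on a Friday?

4

Check each year's weekday for 17 May and January 12:
  1921: Tue/Wed  1922: Wed/Thu  1923: Thu/Fri ✓  1924: Sat/Sat  1925: Sun/Mon  1926: Mon/Tue  1927: Tue/Wed  1928: Thu/Thu  1929: Fri/Sat  1930: Sat/Sun  1931: Sun/Mon  1932: Tue/Tue  1933: Wed/Thu  1934: Thu/Fri ✓  …(7 more)…  1942: Sun/Mon  1943: Mon/Tue  1944: Wed/Wed  1945: Thu/Fri ✓  1946: Fri/Sat  1947: Sat/Sun  1948: Mon/Mon  1949: Tue/Wed  1950: Wed/Thu  1951: Thu/Fri ✓  1952: Sat/Sat  1953: Sun/Mon  1954: Mon/Tue  1955: Tue/Wed
Both conditions hold in: 1923, 1934, 1945, 1951 — 4.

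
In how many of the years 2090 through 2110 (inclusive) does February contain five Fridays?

February has 28 days (29 in leap years); it has five Fridays when Friday falls among the first (month-length − 28) days — i.e. when February 1 is Friday in a leap year (never in a common year).
February 1 by year: 2090:Wed 2091:Thu 2092:Fri✓ 2093:Sun 2094:Mon 2095:Tue 2096:Wed 2097:Fri 2098:Sat 2099:Sun 2100:Mon 2101:Tue 2102:Wed 2103:Thu 2104:Fri✓ 2105:Sun 2106:Mon 2107:Tue 2108:Wed 2109:Fri 2110:Sat
Years with five Fridays: 2092, 2104 → 2.

2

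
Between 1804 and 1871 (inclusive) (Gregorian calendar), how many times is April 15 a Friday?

10

Track April 15's weekday year by year (advancing +1, or +2 across a Feb 29):
  1804: Sun  1805: Mon (+1)  1806: Tue (+1)  1807: Wed (+1)  1808: Fri (+2) ✓
  1809: Sat (+1)  1810: Sun (+1)  1811: Mon (+1)  1812: Wed (+2)  1813: Thu (+1)
  1814: Fri (+1) ✓  1815: Sat (+1)  1816: Mon (+2)  1817: Tue (+1)  … (40 more years) …
  1858: Thu (+1)  1859: Fri (+1) ✓  1860: Sun (+2)  1861: Mon (+1)  1862: Tue (+1)
  1863: Wed (+1)  1864: Fri (+2) ✓  1865: Sat (+1)  1866: Sun (+1)  1867: Mon (+1)
  1868: Wed (+2)  1869: Thu (+1)  1870: Fri (+1) ✓  1871: Sat (+1)
Friday years: 1808, 1814, 1825, 1831, 1836, 1842, 1853, 1859, 1864, 1870 — 10 in total.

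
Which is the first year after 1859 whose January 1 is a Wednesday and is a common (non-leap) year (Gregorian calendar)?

1862

Jan 1 advances by 2 weekdays after a leap year and by 1 after a common year.
1859: Jan 1 is Saturday.
1860: Sunday (leap)
1861: Tuesday
1862: Wednesday
1862 begins on a Wednesday and is a common year.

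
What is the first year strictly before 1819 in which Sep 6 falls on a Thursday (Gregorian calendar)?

1810

From one year to the next, a fixed date's weekday advances by 1, or by 2 when a Feb 29 lies between the two dates.
1819: September 6 is Monday.
1818: Sunday (−1)
1817: Saturday (−1)
1816: Friday (−1)
1815: Wednesday (−2)
1814: Tuesday (−1)
1813: Monday (−1)
1812: Sunday (−1)
1811: Friday (−2)
1810: Thursday (−1)
Sep 6 falls on a Thursday in 1810.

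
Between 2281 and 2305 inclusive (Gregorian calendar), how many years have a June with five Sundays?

6

June has 30 days; it has five Sundays when Sunday falls among the first (month-length − 28) days — i.e. when June 1 is one of Sunday/Saturday.
June 1 by year: 2281:Wed 2282:Thu 2283:Fri 2284:Sun✓ 2285:Mon 2286:Tue 2287:Wed 2288:Fri 2289:Sat✓ 2290:Sun✓ 2291:Mon 2292:Wed 2293:Thu 2294:Fri 2295:Sat✓ 2296:Mon 2297:Tue 2298:Wed 2299:Thu 2300:Fri 2301:Sat✓ 2302:Sun✓ 2303:Mon 2304:Wed 2305:Thu
Years with five Sundays: 2284, 2289, 2290, 2295, 2301, 2302 → 6.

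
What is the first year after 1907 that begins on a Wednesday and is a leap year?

Jan 1 advances by 2 weekdays after a leap year and by 1 after a common year.
1907: Jan 1 is Tuesday.
1908: Wednesday (leap)
1908 begins on a Wednesday and is a leap year.

1908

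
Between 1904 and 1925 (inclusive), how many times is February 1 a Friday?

3

Track February 1's weekday year by year (advancing +1, or +2 across a Feb 29):
  1904: Mon  1905: Wed (+2)  1906: Thu (+1)  1907: Fri (+1) ✓  1908: Sat (+1)
  1909: Mon (+2)  1910: Tue (+1)  1911: Wed (+1)  1912: Thu (+1)  1913: Sat (+2)
  1914: Sun (+1)  1915: Mon (+1)  1916: Tue (+1)  1917: Thu (+2)  1918: Fri (+1) ✓
  1919: Sat (+1)  1920: Sun (+1)  1921: Tue (+2)  1922: Wed (+1)  1923: Thu (+1)
  1924: Fri (+1) ✓  1925: Sun (+2)
Friday years: 1907, 1918, 1924 — 3 in total.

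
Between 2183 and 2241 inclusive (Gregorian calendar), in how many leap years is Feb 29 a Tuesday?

Leap years in 2183–2241: 14 of them.
Feb 29 weekday advances by 5 (mod 7) from one leap year to the next four years later (or differs when a century non-leap intervenes).
Leap-day weekdays: 2184:Sun 2188:Fri 2192:Wed 2196:Mon 2204:Wed 2208:Mon 2212:Sat 2216:Thu 2220:Tue✓ 2224:Sun 2228:Fri 2232:Wed 2236:Mon 2240:Sat
Tuesday: 2220 → 1.

1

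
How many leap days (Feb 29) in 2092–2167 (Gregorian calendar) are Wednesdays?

4

Leap years in 2092–2167: 18 of them.
Feb 29 weekday advances by 5 (mod 7) from one leap year to the next four years later (or differs when a century non-leap intervenes).
Leap-day weekdays: 2092:Fri 2096:Wed✓ 2104:Fri 2108:Wed✓ 2112:Mon 2116:Sat 2120:Thu 2124:Tue 2128:Sun 2132:Fri 2136:Wed✓ 2140:Mon 2144:Sat 2148:Thu 2152:Tue 2156:Sun 2160:Fri 2164:Wed✓
Wednesday: 2096, 2108, 2136, 2164 → 4.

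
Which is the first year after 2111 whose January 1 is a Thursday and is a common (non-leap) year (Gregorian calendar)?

2122

Jan 1 advances by 2 weekdays after a leap year and by 1 after a common year.
2111: Jan 1 is Thursday.
2112: Friday (leap)
2113: Sunday
2114: Monday
2115: Tuesday
2116: Wednesday (leap)
2117: Friday
2118: Saturday
2119: Sunday
2120: Monday (leap)
2121: Wednesday
2122: Thursday
2122 begins on a Thursday and is a common year.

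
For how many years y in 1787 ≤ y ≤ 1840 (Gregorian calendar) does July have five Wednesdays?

25

July has 31 days; it has five Wednesdays when Wednesday falls among the first (month-length − 28) days — i.e. when July 1 is one of Wednesday/Tuesday/Monday.
July 1 by year: 1787:Sun 1788:Tue✓ 1789:Wed✓ 1790:Thu 1791:Fri 1792:Sun 1793:Mon✓ 1794:Tue✓ 1795:Wed✓ 1796:Fri 1797:Sat 1798:Sun 1799:Mon✓ 1800:Tue✓ 1801:Wed✓ …(24 more)… 1826:Sat 1827:Sun 1828:Tue✓ 1829:Wed✓ 1830:Thu 1831:Fri 1832:Sun 1833:Mon✓ 1834:Tue✓ 1835:Wed✓ 1836:Fri 1837:Sat 1838:Sun 1839:Mon✓ 1840:Wed✓
Years with five Wednesdays: 1788, 1789, 1793, 1794, 1795, 1799, 1800, 1801, 1805, 1806, 1807, 1811, 1812, 1816, 1817, 1818, 1822, 1823, 1828, 1829, 1833, 1834, 1835, 1839, 1840 → 25.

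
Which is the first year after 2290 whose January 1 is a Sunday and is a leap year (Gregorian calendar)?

Jan 1 advances by 2 weekdays after a leap year and by 1 after a common year.
2290: Jan 1 is Wednesday.
2291: Thursday
2292: Friday (leap)
2293: Sunday
2294: Monday
2295: Tuesday
2296: Wednesday (leap)
2297: Friday
2298: Saturday
2299: Sunday
2300: Monday
2301: Tuesday
2302: Wednesday
2303: Thursday
2304: Friday (leap)
2305: Sunday
2306: Monday
2307: Tuesday
2308: Wednesday (leap)
2309: Friday
2310: Saturday
2311: Sunday
2312: Monday (leap)
2313: Wednesday
2314: Thursday
2315: Friday
2316: Saturday (leap)
2317: Monday
2318: Tuesday
2319: Wednesday
2320: Thursday (leap)
2321: Saturday
2322: Sunday
2323: Monday
2324: Tuesday (leap)
2325: Thursday
2326: Friday
2327: Saturday
2328: Sunday (leap)
2328 begins on a Sunday and is a leap year.

2328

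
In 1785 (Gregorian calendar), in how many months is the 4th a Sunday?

2

Check the 4th of each month of 1785: Jan 4: Tue, Feb 4: Fri, Mar 4: Fri, Apr 4: Mon, May 4: Wed, Jun 4: Sat, Jul 4: Mon, Aug 4: Thu, Sep 4: Sun, Oct 4: Tue, Nov 4: Fri, Dec 4: Sun.
Sunday occurs in September, December — 2 months.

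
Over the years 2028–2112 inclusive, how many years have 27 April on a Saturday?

Track 27 April's weekday year by year (advancing +1, or +2 across a Feb 29):
  2028: Thu  2029: Fri (+1)  2030: Sat (+1) ✓  2031: Sun (+1)  2032: Tue (+2)
  2033: Wed (+1)  2034: Thu (+1)  2035: Fri (+1)  2036: Sun (+2)  2037: Mon (+1)
  2038: Tue (+1)  2039: Wed (+1)  2040: Fri (+2)  2041: Sat (+1) ✓  … (57 more years) …
  2099: Mon (+1)  2100: Tue (+1)  2101: Wed (+1)  2102: Thu (+1)  2103: Fri (+1)
  2104: Sun (+2)  2105: Mon (+1)  2106: Tue (+1)  2107: Wed (+1)  2108: Fri (+2)
  2109: Sat (+1) ✓  2110: Sun (+1)  2111: Mon (+1)  2112: Wed (+2)
Saturday years: 2030, 2041, 2047, 2052, 2058, 2069, 2075, 2080, 2086, 2097, 2109 — 11 in total.

11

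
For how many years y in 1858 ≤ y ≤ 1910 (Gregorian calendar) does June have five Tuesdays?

June has 30 days; it has five Tuesdays when Tuesday falls among the first (month-length − 28) days — i.e. when June 1 is one of Tuesday/Monday.
June 1 by year: 1858:Tue✓ 1859:Wed 1860:Fri 1861:Sat 1862:Sun 1863:Mon✓ 1864:Wed 1865:Thu 1866:Fri 1867:Sat 1868:Mon✓ 1869:Tue✓ 1870:Wed 1871:Thu 1872:Sat …(23 more)… 1896:Mon✓ 1897:Tue✓ 1898:Wed 1899:Thu 1900:Fri 1901:Sat 1902:Sun 1903:Mon✓ 1904:Wed 1905:Thu 1906:Fri 1907:Sat 1908:Mon✓ 1909:Tue✓ 1910:Wed
Years with five Tuesdays: 1858, 1863, 1868, 1869, 1874, 1875, 1880, 1885, 1886, 1891, 1896, 1897, 1903, 1908, 1909 → 15.

15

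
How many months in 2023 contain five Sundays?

5

A month of length L has five Sundays iff its first Sunday is on day ≤ L−28 (so day 1–3 in a 31-day month, 1–2 in a 30-day month, day 1 in a leap February).
Checking each month of 2023: Jan starts Sun (31d) ✓; Feb starts Wed (28d); Mar starts Wed (31d); Apr starts Sat (30d) ✓; May starts Mon (31d); Jun starts Thu (30d); Jul starts Sat (31d) ✓; Aug starts Tue (31d); Sep starts Fri (30d); Oct starts Sun (31d) ✓; Nov starts Wed (30d); Dec starts Fri (31d) ✓.
Five-Sunday months: January, April, July, October, December → 5.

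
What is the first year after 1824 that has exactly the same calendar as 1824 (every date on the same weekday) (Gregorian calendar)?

Two years share a calendar iff Jan 1 falls on the same weekday and both are leap or both are common. 1824: Jan 1 is Thursday, leap year.
1825: Jan 1 Saturday, common
1826: Jan 1 Sunday, common
1827: Jan 1 Monday, common
1828: Jan 1 Tuesday, leap
1829: Jan 1 Thursday, common
1830: Jan 1 Friday, common
1831: Jan 1 Saturday, common
1832: Jan 1 Sunday, leap
1833: Jan 1 Tuesday, common
1834: Jan 1 Wednesday, common
1835: Jan 1 Thursday, common
1836: Jan 1 Friday, leap
1837: Jan 1 Sunday, common
1838: Jan 1 Monday, common
1839: Jan 1 Tuesday, common
1840: Jan 1 Wednesday, leap
1841: Jan 1 Friday, common
1842: Jan 1 Saturday, common
1843: Jan 1 Sunday, common
1844: Jan 1 Monday, leap
1845: Jan 1 Wednesday, common
1846: Jan 1 Thursday, common
1847: Jan 1 Friday, common
1848: Jan 1 Saturday, leap
1849: Jan 1 Monday, common
1850: Jan 1 Tuesday, common
1851: Jan 1 Wednesday, common
1852: Jan 1 Thursday, leap
1852 matches on both conditions.

1852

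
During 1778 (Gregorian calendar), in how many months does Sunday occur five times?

A month of length L has five Sundays iff its first Sunday is on day ≤ L−28 (so day 1–3 in a 31-day month, 1–2 in a 30-day month, day 1 in a leap February).
Checking each month of 1778: Jan starts Thu (31d); Feb starts Sun (28d); Mar starts Sun (31d) ✓; Apr starts Wed (30d); May starts Fri (31d) ✓; Jun starts Mon (30d); Jul starts Wed (31d); Aug starts Sat (31d) ✓; Sep starts Tue (30d); Oct starts Thu (31d); Nov starts Sun (30d) ✓; Dec starts Tue (31d).
Five-Sunday months: March, May, August, November → 4.

4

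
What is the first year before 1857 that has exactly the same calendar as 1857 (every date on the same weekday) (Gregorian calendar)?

1846

Two years share a calendar iff Jan 1 falls on the same weekday and both are leap or both are common. 1857: Jan 1 is Thursday, common year.
1856: Jan 1 Tuesday, leap
1855: Jan 1 Monday, common
1854: Jan 1 Sunday, common
1853: Jan 1 Saturday, common
1852: Jan 1 Thursday, leap
1851: Jan 1 Wednesday, common
1850: Jan 1 Tuesday, common
1849: Jan 1 Monday, common
1848: Jan 1 Saturday, leap
1847: Jan 1 Friday, common
1846: Jan 1 Thursday, common
1846 matches on both conditions.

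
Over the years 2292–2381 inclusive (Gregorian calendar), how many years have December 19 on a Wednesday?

Track December 19's weekday year by year (advancing +1, or +2 across a Feb 29):
  2292: Mon  2293: Tue (+1)  2294: Wed (+1) ✓  2295: Thu (+1)  2296: Sat (+2)
  2297: Sun (+1)  2298: Mon (+1)  2299: Tue (+1)  2300: Wed (+1) ✓  2301: Thu (+1)
  2302: Fri (+1)  2303: Sat (+1)  2304: Mon (+2)  2305: Tue (+1)  … (62 more years) …
  2368: Thu (+2)  2369: Fri (+1)  2370: Sat (+1)  2371: Sun (+1)  2372: Tue (+2)
  2373: Wed (+1) ✓  2374: Thu (+1)  2375: Fri (+1)  2376: Sun (+2)  2377: Mon (+1)
  2378: Tue (+1)  2379: Wed (+1) ✓  2380: Fri (+2)  2381: Sat (+1)
Wednesday years: 2294, 2300, 2306, 2317, 2323, 2328, 2334, 2345, 2351, 2356, 2362, 2373, 2379 — 13 in total.

13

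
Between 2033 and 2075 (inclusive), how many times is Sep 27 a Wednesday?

6

Track Sep 27's weekday year by year (advancing +1, or +2 across a Feb 29):
  2033: Tue  2034: Wed (+1) ✓  2035: Thu (+1)  2036: Sat (+2)  2037: Sun (+1)
  2038: Mon (+1)  2039: Tue (+1)  2040: Thu (+2)  2041: Fri (+1)  2042: Sat (+1)
  2043: Sun (+1)  2044: Tue (+2)  2045: Wed (+1) ✓  2046: Thu (+1)  … (15 more years) …
  2062: Wed (+1) ✓  2063: Thu (+1)  2064: Sat (+2)  2065: Sun (+1)  2066: Mon (+1)
  2067: Tue (+1)  2068: Thu (+2)  2069: Fri (+1)  2070: Sat (+1)  2071: Sun (+1)
  2072: Tue (+2)  2073: Wed (+1) ✓  2074: Thu (+1)  2075: Fri (+1)
Wednesday years: 2034, 2045, 2051, 2056, 2062, 2073 — 6 in total.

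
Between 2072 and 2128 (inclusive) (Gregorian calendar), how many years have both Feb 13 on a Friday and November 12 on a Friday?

Check each year's weekday for Feb 13 and November 12:
  2072: Sat/Sat  2073: Mon/Sun  2074: Tue/Mon  2075: Wed/Tue  2076: Thu/Thu  2077: Sat/Fri  2078: Sun/Sat  2079: Mon/Sun  2080: Tue/Tue  2081: Thu/Wed  2082: Fri/Thu  2083: Sat/Fri  2084: Sun/Sun  2085: Tue/Mon  …(29 more)…  2115: Wed/Tue  2116: Thu/Thu  2117: Sat/Fri  2118: Sun/Sat  2119: Mon/Sun  2120: Tue/Tue  2121: Thu/Wed  2122: Fri/Thu  2123: Sat/Fri  2124: Sun/Sun  2125: Tue/Mon  2126: Wed/Tue  2127: Thu/Wed  2128: Fri/Fri ✓
Both conditions hold in: 2088, 2128 — 2.

2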